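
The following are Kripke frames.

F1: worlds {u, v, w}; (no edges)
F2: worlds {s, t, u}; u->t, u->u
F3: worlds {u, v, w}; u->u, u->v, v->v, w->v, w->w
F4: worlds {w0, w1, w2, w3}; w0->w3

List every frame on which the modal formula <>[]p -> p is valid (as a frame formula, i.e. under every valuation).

F1

The schema corresponds to symmetry: forall x forall y (Rxy -> Ryx).
F1: ✓.
F2: fails — Rut but not Rtu.
F3: fails — Ruv but not Rvu.
F4: fails — Rw0w3 but not Rw3w0.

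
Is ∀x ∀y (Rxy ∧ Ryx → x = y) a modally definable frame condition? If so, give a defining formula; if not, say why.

If a class were modally definable it would be closed under surjective bounded morphisms (Goldblatt–Thomason).
The 8-cycle (worlds a,b,c,d,e,f,g,h with a→b→c→d→e→f→g→h→a) is antisymmetric. Sending even-indexed worlds to s and odd-indexed worlds to t is a surjective bounded morphism onto the two-world frame with s↔t, which is not antisymmetric.
So the class is not modally definable.

No — not modally definable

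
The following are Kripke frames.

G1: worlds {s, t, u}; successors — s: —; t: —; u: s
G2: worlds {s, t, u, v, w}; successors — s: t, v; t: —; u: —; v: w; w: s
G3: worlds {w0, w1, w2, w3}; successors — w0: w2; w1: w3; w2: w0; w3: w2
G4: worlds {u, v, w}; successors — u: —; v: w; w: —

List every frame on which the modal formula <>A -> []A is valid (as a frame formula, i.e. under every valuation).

G1, G3, G4

The schema corresponds to partial functionality: forall x forall y forall z (Rxy & Rxz -> y = z).
G1: ✓.
G2: fails — s sees both t and v.
G3: ✓.
G4: ✓.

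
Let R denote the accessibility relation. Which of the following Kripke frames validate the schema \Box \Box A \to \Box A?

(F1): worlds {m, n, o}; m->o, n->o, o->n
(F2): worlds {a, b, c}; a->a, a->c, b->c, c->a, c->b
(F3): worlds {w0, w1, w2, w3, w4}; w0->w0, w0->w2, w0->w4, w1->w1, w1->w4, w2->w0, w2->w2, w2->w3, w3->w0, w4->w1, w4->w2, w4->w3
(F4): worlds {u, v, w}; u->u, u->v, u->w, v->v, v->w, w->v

The schema corresponds to density: \forall x \forall y (Rxy \to \exists z (Rxz \wedge Rzy)).
(F1): fails — Rno but no z with Rnz and Rzo.
(F2): fails — Rbc but no z with Rbz and Rzc.
(F3): holds.
(F4): holds.
Valid on: (F3), (F4).

(F3), (F4)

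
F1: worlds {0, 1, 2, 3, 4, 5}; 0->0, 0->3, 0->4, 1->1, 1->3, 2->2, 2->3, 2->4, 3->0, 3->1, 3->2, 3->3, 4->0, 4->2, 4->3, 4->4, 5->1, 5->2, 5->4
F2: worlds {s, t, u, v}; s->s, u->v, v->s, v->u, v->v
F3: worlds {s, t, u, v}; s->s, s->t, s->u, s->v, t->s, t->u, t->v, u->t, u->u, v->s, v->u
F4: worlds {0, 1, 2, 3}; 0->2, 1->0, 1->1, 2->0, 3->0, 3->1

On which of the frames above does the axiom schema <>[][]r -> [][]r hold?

F3

The schema corresponds to a generalized confluence (Geach) condition: forall x forall y forall z ((xRy & x R^2 z) -> exists w (y R^2 w & z = w)).
F1: fails — 3R1, 3R²4 but no w with 1R²w and 4=w.
F2: fails — vRs, vR²u but no w with sR²w and u=w.
F3: satisfies the condition.
F4: fails — 0R2, 0R²0 but no w with 2R²w and 0=w.
Valid on: F3.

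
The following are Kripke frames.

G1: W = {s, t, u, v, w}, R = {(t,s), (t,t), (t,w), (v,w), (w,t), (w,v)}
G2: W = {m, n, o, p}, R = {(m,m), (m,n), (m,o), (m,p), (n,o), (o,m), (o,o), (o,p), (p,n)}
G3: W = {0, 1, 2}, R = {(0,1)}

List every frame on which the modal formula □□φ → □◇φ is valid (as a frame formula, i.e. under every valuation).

G2

The schema corresponds to a generalized confluence (Geach) condition: ∀x ∀z (xRz → ∃w (xR²w ∧ zRw)).
G1: fails — tRs but no w* with tR²w* and sRw*.
G2: satisfies the condition.
G3: fails — 0R1 but no w with 0R²w and 1Rw.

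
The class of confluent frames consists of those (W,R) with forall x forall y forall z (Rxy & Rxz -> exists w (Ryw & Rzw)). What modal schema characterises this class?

This is convergence; the standard corresponding axiom is .2: ◇□q → □◇q.
Suppose ◇□q→□◇q is valid. Take Rxy, Rxz and set V(q)={w : Ryw}. Then □q at y so ◇□q at x, so □◇q at x, so ◇q at z, giving w with Rzw and Ryw.

◇□q → □◇q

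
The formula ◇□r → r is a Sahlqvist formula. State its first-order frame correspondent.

Symmetry

This is frame-equivalent to r → □◇r (substitute ¬r for r and contrapose).
Suppose r→□◇r is valid. Take Rxy and set V(r)={x}. Then r at x, so □◇r at x, so ◇r at y, so some z with Ryz has r; z=x, i.e. Ryx.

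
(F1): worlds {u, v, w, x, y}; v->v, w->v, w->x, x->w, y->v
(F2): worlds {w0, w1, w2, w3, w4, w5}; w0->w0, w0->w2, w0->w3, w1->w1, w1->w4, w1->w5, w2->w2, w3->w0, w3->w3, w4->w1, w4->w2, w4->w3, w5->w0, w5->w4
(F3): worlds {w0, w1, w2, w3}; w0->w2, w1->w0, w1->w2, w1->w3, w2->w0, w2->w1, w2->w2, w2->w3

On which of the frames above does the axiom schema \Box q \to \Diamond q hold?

(F2)

This is the axiom for seriality; its first-order frame correspondent is \forall x \exists y Rxy.
(F1): fails — world u has no successor.
(F2): condition met.
(F3): fails — world w3 has no successor.
Valid on: (F2).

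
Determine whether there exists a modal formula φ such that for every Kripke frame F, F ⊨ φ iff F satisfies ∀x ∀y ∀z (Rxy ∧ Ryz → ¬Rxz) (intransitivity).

Modal frame validity is preserved under surjective bounded morphisms.
The 3-cycle (worlds w0,w1,w2 with w0→w1→w2→w0) is intransitive. Mapping every world to a single reflexive point • is a surjective bounded morphism; the reflexive point is not intransitive (R••∧R•• but R••).
So the class is not modally definable.

Not definable by any modal formula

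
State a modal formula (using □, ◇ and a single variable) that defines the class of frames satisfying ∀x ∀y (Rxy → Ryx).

A defining formula is r → □◇r (the B axiom).
Suppose r→□◇r is valid. Take Rxy and set V(r)={x}. Then r at x, so □◇r at x, so ◇r at y, so some z with Ryz has r; z=x, i.e. Ryx.

r → □◇r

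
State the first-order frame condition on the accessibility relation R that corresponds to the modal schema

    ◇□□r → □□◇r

This is a Sahlqvist (Geach-type) schema ◇^1□^2r → □^2◇^1r.
Minimal-valuation argument: fix x; take any y with xR^1y and any z with xR^2z. Set V(r) to the set of worlds R-reachable from y in exactly 2 steps. Then □^2r holds at y, so the antecedent holds at x; validity forces ◇^1r at z, giving a w with zR^1w and yR^2w.
First-order correspondent: ∀x ∀y ∀z ((xRy ∧ xR²z) → ∃w (yR²w ∧ zRw)).

∀x ∀y ∀z ((xRy ∧ xR²z) → ∃w (yR²w ∧ zRw))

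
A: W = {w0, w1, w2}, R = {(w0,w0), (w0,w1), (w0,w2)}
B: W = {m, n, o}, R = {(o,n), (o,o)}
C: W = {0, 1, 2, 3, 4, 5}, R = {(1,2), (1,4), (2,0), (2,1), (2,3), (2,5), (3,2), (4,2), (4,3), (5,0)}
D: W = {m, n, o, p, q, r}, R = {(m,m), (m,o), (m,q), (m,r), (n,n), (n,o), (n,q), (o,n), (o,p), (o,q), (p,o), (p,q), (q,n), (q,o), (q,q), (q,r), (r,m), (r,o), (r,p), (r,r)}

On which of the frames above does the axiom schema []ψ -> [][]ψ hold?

This is the axiom for transitivity; its first-order frame correspondent is forall x forall y forall z (Rxy & Ryz -> Rxz).
A: condition met.
B: condition met.
C: fails — R32 and R23 but not R33.
D: fails — Ron and Rno but not Roo.
Valid on: A, B.

A, B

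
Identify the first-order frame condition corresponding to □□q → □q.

This schema is the C4 axiom.
It corresponds to density: ∀x ∀y (Rxy → ∃z (Rxz ∧ Rzy)).

density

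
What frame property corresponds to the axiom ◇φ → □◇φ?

the Euclidean property

Suppose ◇φ→□◇φ is valid. Take Rxy, Rxz and set V(φ)={y}. Then ◇φ at x, so □◇φ at x, so ◇φ at z, so some w with Rzw has φ; w=y, i.e. Rzy. By symmetry of the argument, Ryz.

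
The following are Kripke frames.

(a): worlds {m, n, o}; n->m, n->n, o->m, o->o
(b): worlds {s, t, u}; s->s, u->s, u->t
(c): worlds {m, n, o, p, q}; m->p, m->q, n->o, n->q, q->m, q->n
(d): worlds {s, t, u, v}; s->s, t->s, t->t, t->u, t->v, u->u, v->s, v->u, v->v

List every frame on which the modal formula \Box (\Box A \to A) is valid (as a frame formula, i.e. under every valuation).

This is the axiom for shift-reflexivity; its first-order frame correspondent is \forall x \forall y (Rxy \to Ryy).
(a): fails — Rnm but not Rmm.
(b): fails — Rut but not Rtt.
(c): fails — Rno but not Roo.
(d): holds.
Valid on: (d).

(d)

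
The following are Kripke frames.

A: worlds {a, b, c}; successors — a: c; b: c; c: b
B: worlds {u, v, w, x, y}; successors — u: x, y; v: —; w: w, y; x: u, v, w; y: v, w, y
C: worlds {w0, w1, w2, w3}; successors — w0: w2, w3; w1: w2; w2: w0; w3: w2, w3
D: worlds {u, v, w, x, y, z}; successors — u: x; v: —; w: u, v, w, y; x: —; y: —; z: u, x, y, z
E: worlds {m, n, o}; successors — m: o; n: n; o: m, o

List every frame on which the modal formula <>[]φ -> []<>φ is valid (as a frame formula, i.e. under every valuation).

Frame correspondent (Sahlqvist): forall x forall y forall z (Rxy & Rxz -> exists w (Ryw & Rzw)) — i.e. convergence.
A: holds.
B: fails — Rxw and Rxv but w and v have no common successor.
C: fails — Rw0w2 and Rw0w3 but w2 and w3 have no common successor.
D: fails — Rux and Rux but x and x have no common successor.
E: holds.
Valid on: A, E.

A, E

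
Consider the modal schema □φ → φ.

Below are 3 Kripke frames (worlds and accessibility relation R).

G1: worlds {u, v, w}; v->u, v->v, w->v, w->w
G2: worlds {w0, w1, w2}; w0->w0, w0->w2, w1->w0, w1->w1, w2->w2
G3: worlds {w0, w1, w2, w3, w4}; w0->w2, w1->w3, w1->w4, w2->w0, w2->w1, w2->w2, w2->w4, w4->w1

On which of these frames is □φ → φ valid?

G2

Frame correspondent (Sahlqvist): ∀x Rxx — i.e. reflexivity.
G1: fails — world u does not see itself.
G2: ✓.
G3: fails — world w0 does not see itself.
Valid on: G2.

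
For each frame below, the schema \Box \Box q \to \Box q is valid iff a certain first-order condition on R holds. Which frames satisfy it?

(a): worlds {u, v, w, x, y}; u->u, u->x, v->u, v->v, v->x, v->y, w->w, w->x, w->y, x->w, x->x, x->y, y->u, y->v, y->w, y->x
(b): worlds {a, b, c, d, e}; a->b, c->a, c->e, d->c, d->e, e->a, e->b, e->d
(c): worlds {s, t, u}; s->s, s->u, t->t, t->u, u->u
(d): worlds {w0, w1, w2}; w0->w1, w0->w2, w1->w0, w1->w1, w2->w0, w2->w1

Frame correspondent (Sahlqvist): \forall x \forall y (Rxy \to \exists z (Rxz \wedge Rzy)) — i.e. density.
(a): ✓.
(b): fails — Rdc but no z with Rdz and Rzc.
(c): ✓.
(d): fails — Rw0w2 but no z with Rw0z and Rzw2.

(a), (c)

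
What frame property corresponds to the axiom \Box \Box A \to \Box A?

density: \forall x \forall y (Rxy \to \exists z (Rxz \wedge Rzy))

Suppose □□A→□A is valid. Take Rxy and set V(A)={w : xR²w}. Then □□A at x, so □A at x, so A at y, i.e. ∃z(Rxz∧Rzy).
Conversely, on a frame with density the schema holds at every world under every valuation.
Frame condition: \forall x \forall y (Rxy \to \exists z (Rxz \wedge Rzy)).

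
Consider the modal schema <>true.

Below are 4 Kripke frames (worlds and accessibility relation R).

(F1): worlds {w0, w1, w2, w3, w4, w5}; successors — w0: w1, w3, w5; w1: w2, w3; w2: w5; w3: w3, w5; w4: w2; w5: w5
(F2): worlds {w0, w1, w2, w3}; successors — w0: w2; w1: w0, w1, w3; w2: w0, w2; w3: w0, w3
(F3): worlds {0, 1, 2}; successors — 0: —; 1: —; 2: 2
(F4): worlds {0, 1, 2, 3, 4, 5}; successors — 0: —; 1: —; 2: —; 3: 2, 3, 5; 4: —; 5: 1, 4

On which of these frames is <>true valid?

(F1), (F2)

This is the axiom for seriality; its first-order frame correspondent is forall x exists y Rxy.
(F1): satisfies the condition.
(F2): satisfies the condition.
(F3): fails — world 0 has no successor.
(F4): fails — world 0 has no successor.
Valid on: (F1), (F2).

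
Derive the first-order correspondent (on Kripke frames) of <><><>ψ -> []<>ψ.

This is a Sahlqvist (Geach-type) schema ◇^3□^0ψ → □^1◇^1ψ.
Minimal-valuation argument: fix x; take any y with xR^3y and any z with xR^1z. Set V(ψ) to the set of worlds R-reachable from y in exactly 0 steps. Then □^0ψ holds at y, so the antecedent holds at x; validity forces ◇^1ψ at z, giving a w with zR^1w and yR^0w.
First-order correspondent: forall x forall y forall z ((x R^3 y & xRz) -> exists w (y = w & zRw)).

forall x forall y forall z ((x R^3 y & xRz) -> exists w (y = w & zRw))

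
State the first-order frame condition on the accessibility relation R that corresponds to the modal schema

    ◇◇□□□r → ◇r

∀x ∀y (xR²y → ∃w (yR³w ∧ xRw))

This is a Sahlqvist (Geach-type) schema ◇^2□^3r → □^0◇^1r.
Minimal-valuation argument: fix x; take any y with xR^2y and any z with xR^0z. Set V(r) to the set of worlds R-reachable from y in exactly 3 steps. Then □^3r holds at y, so the antecedent holds at x; validity forces ◇^1r at z, giving a w with zR^1w and yR^3w.
First-order correspondent: ∀x ∀y (xR²y → ∃w (yR³w ∧ xRw)).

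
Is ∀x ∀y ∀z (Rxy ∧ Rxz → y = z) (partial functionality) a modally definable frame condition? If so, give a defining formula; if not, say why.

Yes: it is partial functionality, defined by the CD schema ◇r → □r.
Suppose ◇r→□r is valid. Take Rxy, Rxz and set V(r)={y}. Then ◇r at x, so □r at x, so r at z, i.e. z=y.

Yes — defined by ◇r → □r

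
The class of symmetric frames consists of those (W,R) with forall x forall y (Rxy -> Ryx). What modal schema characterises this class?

ψ → □◇ψ

This is symmetry; the standard corresponding axiom is B: ψ → □◇ψ.
Suppose ψ→□◇ψ is valid. Take Rxy and set V(ψ)={x}. Then ψ at x, so □◇ψ at x, so ◇ψ at y, so some z with Ryz has ψ; z=x, i.e. Ryx.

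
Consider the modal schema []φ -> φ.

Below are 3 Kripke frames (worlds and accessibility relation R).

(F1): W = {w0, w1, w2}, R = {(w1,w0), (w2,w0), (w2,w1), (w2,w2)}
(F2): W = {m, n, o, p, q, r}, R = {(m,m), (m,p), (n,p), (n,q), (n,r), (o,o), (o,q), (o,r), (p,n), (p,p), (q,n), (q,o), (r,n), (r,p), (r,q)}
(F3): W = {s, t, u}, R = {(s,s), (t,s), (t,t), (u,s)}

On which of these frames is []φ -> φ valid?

none

The schema corresponds to reflexivity: forall x Rxx.
(F1): fails — world w0 does not see itself.
(F2): fails — world n does not see itself.
(F3): fails — world u does not see itself.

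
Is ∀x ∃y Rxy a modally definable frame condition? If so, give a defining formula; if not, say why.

Yes — defined by □p → ◇p

Yes: it is seriality, defined by the D schema □p → ◇p.
Suppose □p→◇p is valid. At any x set V(p)=W. Then □p at x, so ◇p at x, so x has a successor.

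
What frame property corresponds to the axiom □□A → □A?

This is the C4 axiom.
It corresponds to density: ∀x ∀y (Rxy → ∃z (Rxz ∧ Rzy)).

density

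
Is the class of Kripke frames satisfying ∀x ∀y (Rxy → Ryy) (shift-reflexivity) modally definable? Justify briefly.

Definable; □(□q → q) defines it

Yes: it is shift-reflexivity, defined by the T□ schema □(□q → q).
Suppose □(□q→q) is valid. Take Rxy and set V(q)={w : Ryw}. Then at y, □q holds; since □(□q→q) at x, □q→q at y, so q at y, i.e. Ryy.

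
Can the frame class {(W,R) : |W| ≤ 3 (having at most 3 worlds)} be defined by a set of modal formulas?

Not definable by any modal formula

If a class were modally definable it would be closed under disjoint unions (Goldblatt–Thomason).
Any modal formula valid on each of 4 disjoint one-world frames is valid on their disjoint union (validity is preserved under disjoint unions). Each one-world frame has |W|=1≤3, but the union has |W|=4.
Hence having at most 3 worlds is not modally definable.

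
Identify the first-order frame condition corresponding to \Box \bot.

Emptiness of R

□⊥ is valid iff no world has any successor (otherwise □⊥ fails at any world with one).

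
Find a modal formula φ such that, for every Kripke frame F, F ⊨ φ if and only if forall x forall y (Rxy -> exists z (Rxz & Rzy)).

The condition is density. The C4 schema □□p → □p defines it.
Suppose □□p→□p is valid. Take Rxy and set V(p)={w : xR²w}. Then □□p at x, so □p at x, so p at y, i.e. ∃z(Rxz∧Rzy).

□□p → □p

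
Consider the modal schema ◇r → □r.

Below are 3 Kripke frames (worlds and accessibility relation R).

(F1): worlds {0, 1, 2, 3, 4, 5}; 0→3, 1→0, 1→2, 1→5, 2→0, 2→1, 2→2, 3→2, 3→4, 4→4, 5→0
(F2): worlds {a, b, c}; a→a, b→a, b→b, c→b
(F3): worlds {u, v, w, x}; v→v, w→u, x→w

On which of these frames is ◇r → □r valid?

(F3)

Frame correspondent (Sahlqvist): ∀x ∀y ∀z (Rxy ∧ Rxz → y = z) — i.e. partial functionality.
(F1): fails — 1 sees both 0 and 2.
(F2): fails — b sees both a and b.
(F3): holds.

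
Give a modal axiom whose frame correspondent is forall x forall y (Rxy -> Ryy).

The condition is shift-reflexivity. The T□ schema □(□p → p) defines it.

□(□p → p)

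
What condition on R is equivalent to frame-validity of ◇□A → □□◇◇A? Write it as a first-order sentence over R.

∀x ∀y ∀z ((xRy ∧ xR²z) → ∃w (yRw ∧ zR²w))

This is a Sahlqvist (Geach-type) schema ◇^1□^1A → □^2◇^2A.
Minimal-valuation argument: fix x; take any y with xR^1y and any z with xR^2z. Set V(A) to the set of worlds R-reachable from y in exactly 1 step. Then □^1A holds at y, so the antecedent holds at x; validity forces ◇^2A at z, giving a w with zR^2w and yR^1w.
First-order correspondent: ∀x ∀y ∀z ((xRy ∧ xR²z) → ∃w (yRw ∧ zR²w)).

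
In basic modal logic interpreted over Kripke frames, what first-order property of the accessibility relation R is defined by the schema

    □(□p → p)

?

Shift-reflexivity

Suppose □(□p→p) is valid. Take Rxy and set V(p)={w : Ryw}. Then at y, □p holds; since □(□p→p) at x, □p→p at y, so p at y, i.e. Ryy.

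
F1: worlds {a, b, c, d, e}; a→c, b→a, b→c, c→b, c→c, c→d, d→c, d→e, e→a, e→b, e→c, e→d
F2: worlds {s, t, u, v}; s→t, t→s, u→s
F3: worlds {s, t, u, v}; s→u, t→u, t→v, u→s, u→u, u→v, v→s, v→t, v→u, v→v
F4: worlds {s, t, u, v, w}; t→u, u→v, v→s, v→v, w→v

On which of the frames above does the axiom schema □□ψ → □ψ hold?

Frame correspondent (Sahlqvist): ∀x ∀y (Rxy → ∃z (Rxz ∧ Rzy)) — i.e. density.
F1: fails — Rde but no z with Rdz and Rze.
F2: fails — Rus but no z with Ruz and Rzs.
F3: satisfies the condition.
F4: fails — Rtu but no z with Rtz and Rzu.
Valid on: F3.

F3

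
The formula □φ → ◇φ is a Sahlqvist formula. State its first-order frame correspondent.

Suppose □φ→◇φ is valid. At any x set V(φ)=W. Then □φ at x, so ◇φ at x, so x has a successor.
Conversely, any frame satisfying ∀x ∃y Rxy validates the schema.
So the correspondent is seriality.

seriality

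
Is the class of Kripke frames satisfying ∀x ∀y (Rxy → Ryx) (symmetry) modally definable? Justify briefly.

Yes: it is symmetry, defined by the B schema q → □◇q.

Definable; q → □◇q defines it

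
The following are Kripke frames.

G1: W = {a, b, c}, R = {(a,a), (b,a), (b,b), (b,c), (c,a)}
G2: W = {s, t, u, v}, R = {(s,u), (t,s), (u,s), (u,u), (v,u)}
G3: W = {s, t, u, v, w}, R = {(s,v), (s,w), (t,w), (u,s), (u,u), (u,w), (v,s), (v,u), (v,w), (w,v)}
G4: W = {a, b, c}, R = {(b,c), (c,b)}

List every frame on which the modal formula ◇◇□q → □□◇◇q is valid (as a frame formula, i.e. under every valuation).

G1, G2

This is the axiom for a generalized confluence (Geach) condition; its first-order frame correspondent is ∀x ∀y ∀z ((xR²y ∧ xR²z) → ∃w (yRw ∧ zR²w)).
G1: satisfies the condition.
G2: satisfies the condition.
G3: fails — sR²w, sR²w but no w* with wRw* and wR²w*.
G4: fails — bR²b, bR²b but no w with bRw and bR²w.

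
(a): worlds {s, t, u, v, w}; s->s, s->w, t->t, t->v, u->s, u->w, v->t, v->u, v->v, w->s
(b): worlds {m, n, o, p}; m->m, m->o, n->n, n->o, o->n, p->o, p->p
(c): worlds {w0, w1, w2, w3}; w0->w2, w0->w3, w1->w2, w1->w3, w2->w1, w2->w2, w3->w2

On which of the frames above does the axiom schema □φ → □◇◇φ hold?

Frame correspondent (Sahlqvist): ∀x ∀z (xRz → ∃w (xRw ∧ zR²w)) — i.e. a generalized confluence (Geach) condition.
(a): fails — vRu but no w* with vRw* and uR²w*.
(b): satisfies the condition.
(c): satisfies the condition.

(b), (c)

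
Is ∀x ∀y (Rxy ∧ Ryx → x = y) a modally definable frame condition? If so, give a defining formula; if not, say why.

Not modally definable

Modal frame validity is preserved under surjective bounded morphisms.
The 6-cycle (worlds s,t,u,v,w,x with s→t→u→v→w→x→s) is antisymmetric. Sending even-indexed worlds to a and odd-indexed worlds to b is a surjective bounded morphism onto the two-world frame with a↔b, which is not antisymmetric.
So no modal formula (or set of formulas) defines exactly the antisymmetric frames.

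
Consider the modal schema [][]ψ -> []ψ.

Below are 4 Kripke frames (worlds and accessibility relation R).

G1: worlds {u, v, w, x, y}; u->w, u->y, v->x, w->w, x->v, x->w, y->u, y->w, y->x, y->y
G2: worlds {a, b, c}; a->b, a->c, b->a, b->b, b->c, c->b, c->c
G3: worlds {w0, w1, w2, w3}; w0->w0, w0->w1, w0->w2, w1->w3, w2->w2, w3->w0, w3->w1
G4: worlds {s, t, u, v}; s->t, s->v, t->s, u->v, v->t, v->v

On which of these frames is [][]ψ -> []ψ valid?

Frame correspondent (Sahlqvist): forall x forall y (Rxy -> exists z (Rxz & Rzy)) — i.e. density.
G1: fails — Rvx but no z with Rvz and Rzx.
G2: condition met.
G3: fails — Rw1w3 but no z with Rw1z and Rzw3.
G4: fails — Rts but no z with Rtz and Rzs.
Valid on: G2.

G2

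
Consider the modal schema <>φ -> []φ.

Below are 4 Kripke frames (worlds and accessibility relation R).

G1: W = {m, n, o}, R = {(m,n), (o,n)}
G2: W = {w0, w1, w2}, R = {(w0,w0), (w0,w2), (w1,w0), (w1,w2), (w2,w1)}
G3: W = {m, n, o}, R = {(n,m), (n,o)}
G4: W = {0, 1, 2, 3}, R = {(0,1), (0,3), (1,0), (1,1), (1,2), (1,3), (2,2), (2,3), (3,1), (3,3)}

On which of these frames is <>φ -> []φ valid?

This is the axiom for partial functionality; its first-order frame correspondent is forall x forall y forall z (Rxy & Rxz -> y = z).
G1: holds.
G2: fails — w0 sees both w0 and w2.
G3: fails — n sees both m and o.
G4: fails — 0 sees both 1 and 3.

G1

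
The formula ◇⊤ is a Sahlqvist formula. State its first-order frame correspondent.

Seriality

This is a form of the D axiom.
It corresponds to seriality: ∀x ∃y Rxy.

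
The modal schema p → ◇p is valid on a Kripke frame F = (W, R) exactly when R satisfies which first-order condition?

This is frame-equivalent to □p → p (substitute ¬p for p and contrapose).
Suppose □p→p is valid. At any x set V(p)={w : Rxw}. Then □p holds at x, so p holds at x, i.e. Rxx.
Conversely, on a frame with reflexivity the schema holds at every world under every valuation.
Frame condition: ∀x Rxx.

reflexivity: ∀x Rxx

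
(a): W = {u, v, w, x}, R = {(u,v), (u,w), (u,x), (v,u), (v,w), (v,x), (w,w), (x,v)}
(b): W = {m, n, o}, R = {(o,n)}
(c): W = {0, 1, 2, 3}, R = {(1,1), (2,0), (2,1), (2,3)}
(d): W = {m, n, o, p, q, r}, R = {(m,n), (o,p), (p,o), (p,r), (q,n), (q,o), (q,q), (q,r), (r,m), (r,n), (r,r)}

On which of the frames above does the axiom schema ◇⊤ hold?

(a)

This is the axiom for seriality; its first-order frame correspondent is ∀x ∃y Rxy.
(a): condition met.
(b): fails — world m has no successor.
(c): fails — world 0 has no successor.
(d): fails — world n has no successor.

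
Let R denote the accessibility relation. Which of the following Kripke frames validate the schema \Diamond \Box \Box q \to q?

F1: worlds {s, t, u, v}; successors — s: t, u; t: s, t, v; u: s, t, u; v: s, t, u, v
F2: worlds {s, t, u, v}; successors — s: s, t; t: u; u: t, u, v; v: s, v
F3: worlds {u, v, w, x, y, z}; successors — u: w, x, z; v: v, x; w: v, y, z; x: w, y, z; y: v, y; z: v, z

Frame correspondent (Sahlqvist): \forall x \forall y (xRy \to \exists w (y R^2 w \wedge x = w)) — i.e. a generalized confluence (Geach) condition.
F1: satisfies the condition.
F2: fails — sRt but no w with tR²w and s=w.
F3: fails — uRw but no t with wR²t and u=t.

F1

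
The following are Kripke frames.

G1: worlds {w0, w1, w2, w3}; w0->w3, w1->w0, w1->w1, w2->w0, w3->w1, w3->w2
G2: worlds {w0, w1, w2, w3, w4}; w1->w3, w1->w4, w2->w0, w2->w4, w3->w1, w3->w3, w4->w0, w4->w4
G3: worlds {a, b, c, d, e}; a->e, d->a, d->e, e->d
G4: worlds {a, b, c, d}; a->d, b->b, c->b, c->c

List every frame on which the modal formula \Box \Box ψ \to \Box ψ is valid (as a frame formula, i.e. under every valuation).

Frame correspondent (Sahlqvist): \forall x \forall y (Rxy \to \exists z (Rxz \wedge Rzy)) — i.e. density.
G1: fails — Rw3w2 but no z with Rw3z and Rzw2.
G2: condition met.
G3: fails — Red but no z with Rez and Rzd.
G4: fails — Rad but no z with Raz and Rzd.

G2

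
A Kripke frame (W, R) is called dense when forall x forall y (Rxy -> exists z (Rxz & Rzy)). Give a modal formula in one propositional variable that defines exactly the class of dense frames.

This is density; the standard corresponding axiom is C4: □□p → □p.
Suppose □□p→□p is valid. Take Rxy and set V(p)={w : xR²w}. Then □□p at x, so □p at x, so p at y, i.e. ∃z(Rxz∧Rzy).

□□p → □p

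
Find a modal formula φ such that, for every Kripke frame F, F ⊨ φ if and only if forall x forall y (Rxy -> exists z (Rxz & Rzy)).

□□s → □s

A defining formula is □□s → □s (the C4 axiom).
Suppose □□s→□s is valid. Take Rxy and set V(s)={w : xR²w}. Then □□s at x, so □s at x, so s at y, i.e. ∃z(Rxz∧Rzy).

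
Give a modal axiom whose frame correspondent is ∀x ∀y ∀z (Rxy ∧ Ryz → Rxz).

The condition is transitivity. The 4 schema □p → □□p defines it.
Suppose □p→□□p is valid. Take Rxy, Ryz and set V(p)={w : Rxw}. Then □p at x, so □□p at x, so □p at y, so p at z, i.e. Rxz.

□p → □□p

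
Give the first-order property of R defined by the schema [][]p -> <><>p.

forall x exists w (x R^2 w & x R^2 w)

This is a Sahlqvist (Geach-type) schema ◇^0□^2p → □^0◇^2p.
Minimal-valuation argument: fix x; take any y with xR^0y and any z with xR^0z. Set V(p) to the set of worlds R-reachable from y in exactly 2 steps. Then □^2p holds at y, so the antecedent holds at x; validity forces ◇^2p at z, giving a w with zR^2w and yR^2w.
First-order correspondent: forall x exists w (x R^2 w & x R^2 w).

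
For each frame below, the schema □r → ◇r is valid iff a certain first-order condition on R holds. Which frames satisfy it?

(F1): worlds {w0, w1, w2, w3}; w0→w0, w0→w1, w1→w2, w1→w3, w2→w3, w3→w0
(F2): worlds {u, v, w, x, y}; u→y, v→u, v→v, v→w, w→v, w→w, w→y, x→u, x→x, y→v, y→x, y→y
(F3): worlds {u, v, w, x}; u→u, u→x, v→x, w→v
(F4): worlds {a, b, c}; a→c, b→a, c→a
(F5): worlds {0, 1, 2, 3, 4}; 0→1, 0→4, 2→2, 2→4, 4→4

The schema corresponds to seriality: ∀x ∃y Rxy.
(F1): condition met.
(F2): condition met.
(F3): fails — world x has no successor.
(F4): condition met.
(F5): fails — world 1 has no successor.
Valid on: (F1), (F2), (F4).

(F1), (F2), (F4)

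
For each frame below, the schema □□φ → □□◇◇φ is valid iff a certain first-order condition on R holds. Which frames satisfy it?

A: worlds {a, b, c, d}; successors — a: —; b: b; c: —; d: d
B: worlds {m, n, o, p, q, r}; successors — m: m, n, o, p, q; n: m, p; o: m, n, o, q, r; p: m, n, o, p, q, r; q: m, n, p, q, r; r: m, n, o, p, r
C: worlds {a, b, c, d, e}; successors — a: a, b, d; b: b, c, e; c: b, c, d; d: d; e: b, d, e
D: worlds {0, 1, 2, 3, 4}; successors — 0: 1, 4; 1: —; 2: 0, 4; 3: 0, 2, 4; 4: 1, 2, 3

The schema corresponds to a generalized confluence (Geach) condition: ∀x ∀z (xR²z → ∃w (xR²w ∧ zR²w)).
A: ✓.
B: ✓.
C: ✓.
D: fails — 0R²1 but no w with 0R²w and 1R²w.

A, B, C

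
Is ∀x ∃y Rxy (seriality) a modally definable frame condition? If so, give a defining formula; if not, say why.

Definable; □p → ◇p defines it

This is a Sahlqvist condition; the D axiom □p → ◇p defines it.
Suppose □p→◇p is valid. At any x set V(p)=W. Then □p at x, so ◇p at x, so x has a successor.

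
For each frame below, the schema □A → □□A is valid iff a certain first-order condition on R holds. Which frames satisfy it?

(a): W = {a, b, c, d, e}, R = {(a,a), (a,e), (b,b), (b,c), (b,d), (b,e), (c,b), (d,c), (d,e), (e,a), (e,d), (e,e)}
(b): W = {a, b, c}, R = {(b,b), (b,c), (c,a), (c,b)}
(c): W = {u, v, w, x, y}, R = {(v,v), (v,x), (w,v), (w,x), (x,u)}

none

This is the axiom for transitivity; its first-order frame correspondent is ∀x ∀y ∀z (Rxy ∧ Ryz → Rxz).
(a): fails — Rdc and Rcb but not Rdb.
(b): fails — Rbc and Rca but not Rba.
(c): fails — Rwx and Rxu but not Rwu.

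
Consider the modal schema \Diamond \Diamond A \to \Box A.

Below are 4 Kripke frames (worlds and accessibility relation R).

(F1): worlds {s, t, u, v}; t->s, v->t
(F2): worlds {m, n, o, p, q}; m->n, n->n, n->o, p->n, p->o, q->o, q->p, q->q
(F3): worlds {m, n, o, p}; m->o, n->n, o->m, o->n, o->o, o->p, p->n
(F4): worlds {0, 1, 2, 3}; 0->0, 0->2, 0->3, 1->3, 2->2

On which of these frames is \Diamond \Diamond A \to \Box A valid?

none

The schema corresponds to a generalized confluence (Geach) condition: \forall x \forall y \forall z ((x R^2 y \wedge xRz) \to \exists w (y = w \wedge z = w)).
(F1): fails — vR²s, vRt but s ≠ t.
(F2): fails — mR²o, mRn but o ≠ n.
(F3): fails — mR²m, mRo but m ≠ o.
(F4): fails — 0R²0, 0R2 but 0 ≠ 2.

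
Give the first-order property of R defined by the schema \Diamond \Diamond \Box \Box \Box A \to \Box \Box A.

\forall x \forall y \forall z ((x R^2 y \wedge x R^2 z) \to \exists w (y R^3 w \wedge z = w))

This is a Sahlqvist (Geach-type) schema ◇^2□^3A → □^2◇^0A.
Minimal-valuation argument: fix x; take any y with xR^2y and any z with xR^2z. Set V(A) to the set of worlds R-reachable from y in exactly 3 steps. Then □^3A holds at y, so the antecedent holds at x; validity forces ◇^0A at z, giving a w with zR^0w and yR^3w.
First-order correspondent: \forall x \forall y \forall z ((x R^2 y \wedge x R^2 z) \to \exists w (y R^3 w \wedge z = w)).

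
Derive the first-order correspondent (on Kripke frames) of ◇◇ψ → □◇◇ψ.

∀x ∀y ∀z ((xR²y ∧ xRz) → ∃w (y = w ∧ zR²w))

This is a Sahlqvist (Geach-type) schema ◇^2□^0ψ → □^1◇^2ψ.
Minimal-valuation argument: fix x; take any y with xR^2y and any z with xR^1z. Set V(ψ) to the set of worlds R-reachable from y in exactly 0 steps. Then □^0ψ holds at y, so the antecedent holds at x; validity forces ◇^2ψ at z, giving a w with zR^2w and yR^0w.
First-order correspondent: ∀x ∀y ∀z ((xR²y ∧ xRz) → ∃w (y = w ∧ zR²w)).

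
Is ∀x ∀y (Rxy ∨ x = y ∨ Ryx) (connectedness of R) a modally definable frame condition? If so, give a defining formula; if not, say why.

If a class were modally definable it would be closed under disjoint unions (Goldblatt–Thomason).
Take 3 disjoint single-world reflexive frames: each is trivially connected, but their disjoint union has 3 worlds with no edge between distinct components, so it is not connected.
Hence connectedness of R is not modally definable.

Not definable by any modal formula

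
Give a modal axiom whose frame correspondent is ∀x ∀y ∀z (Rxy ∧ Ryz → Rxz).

A defining formula is □p → □□p (the 4 axiom).
Suppose □p→□□p is valid. Take Rxy, Ryz and set V(p)={w : Rxw}. Then □p at x, so □□p at x, so □p at y, so p at z, i.e. Rxz.

□p → □□p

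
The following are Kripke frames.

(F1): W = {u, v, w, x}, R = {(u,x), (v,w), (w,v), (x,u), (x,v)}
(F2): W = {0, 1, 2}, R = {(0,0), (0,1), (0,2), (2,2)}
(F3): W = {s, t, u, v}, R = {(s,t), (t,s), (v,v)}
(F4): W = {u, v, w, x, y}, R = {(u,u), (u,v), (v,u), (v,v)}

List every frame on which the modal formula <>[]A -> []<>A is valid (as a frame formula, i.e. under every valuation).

(F3), (F4)

This is the axiom for convergence; its first-order frame correspondent is forall x forall y forall z (Rxy & Rxz -> exists w (Ryw & Rzw)).
(F1): fails — Rxu and Rxv but u and v have no common successor.
(F2): fails — R00 and R01 but 0 and 1 have no common successor.
(F3): holds.
(F4): holds.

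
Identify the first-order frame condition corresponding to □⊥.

emptiness of R

This is the Ver axiom.
Its frame correspondent is emptiness of R — ∀x ∀y ¬Rxy.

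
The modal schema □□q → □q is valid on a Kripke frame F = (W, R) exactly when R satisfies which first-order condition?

Suppose □□q→□q is valid. Take Rxy and set V(q)={w : xR²w}. Then □□q at x, so □q at x, so q at y, i.e. ∃z(Rxz∧Rzy).
Conversely, any frame satisfying ∀x ∀y (Rxy → ∃z (Rxz ∧ Rzy)) validates the schema.
So the correspondent is density.

density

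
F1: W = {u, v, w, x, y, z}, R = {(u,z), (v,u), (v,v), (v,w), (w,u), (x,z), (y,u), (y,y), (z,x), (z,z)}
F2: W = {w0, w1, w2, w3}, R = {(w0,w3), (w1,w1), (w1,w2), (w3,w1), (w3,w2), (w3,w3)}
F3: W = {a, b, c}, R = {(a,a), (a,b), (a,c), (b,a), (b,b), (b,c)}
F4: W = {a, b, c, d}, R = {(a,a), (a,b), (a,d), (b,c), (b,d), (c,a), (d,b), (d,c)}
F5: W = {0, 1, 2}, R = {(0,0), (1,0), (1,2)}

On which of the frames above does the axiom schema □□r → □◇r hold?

This is the axiom for a generalized confluence (Geach) condition; its first-order frame correspondent is ∀x ∀z (xRz → ∃w (xR²w ∧ zRw)).
F1: holds.
F2: fails — w1Rw2 but no w with w1R²w and w2Rw.
F3: fails — aRc but no w with aR²w and cRw.
F4: holds.
F5: fails — 1R2 but no w with 1R²w and 2Rw.
Valid on: F1, F4.

F1, F4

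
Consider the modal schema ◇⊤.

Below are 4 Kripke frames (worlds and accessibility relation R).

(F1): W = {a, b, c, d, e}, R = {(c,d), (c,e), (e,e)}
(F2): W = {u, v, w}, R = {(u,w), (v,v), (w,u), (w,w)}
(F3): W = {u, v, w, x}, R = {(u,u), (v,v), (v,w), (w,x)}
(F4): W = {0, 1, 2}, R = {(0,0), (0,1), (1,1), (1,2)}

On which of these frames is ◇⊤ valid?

The schema corresponds to seriality: ∀x ∃y Rxy.
(F1): fails — world a has no successor.
(F2): satisfies the condition.
(F3): fails — world x has no successor.
(F4): fails — world 2 has no successor.

(F2)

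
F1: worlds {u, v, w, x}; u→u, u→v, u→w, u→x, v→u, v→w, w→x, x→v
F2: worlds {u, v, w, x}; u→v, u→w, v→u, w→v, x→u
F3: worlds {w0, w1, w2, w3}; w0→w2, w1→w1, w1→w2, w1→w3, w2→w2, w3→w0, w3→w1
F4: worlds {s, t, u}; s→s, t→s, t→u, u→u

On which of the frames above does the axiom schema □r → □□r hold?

This is the axiom for transitivity; its first-order frame correspondent is ∀x ∀y ∀z (Rxy ∧ Ryz → Rxz).
F1: fails — Rwx and Rxv but not Rwv.
F2: fails — Ruv and Rvu but not Ruu.
F3: fails — Rw3w1 and Rw1w2 but not Rw3w2.
F4: ✓.
Valid on: F4.

F4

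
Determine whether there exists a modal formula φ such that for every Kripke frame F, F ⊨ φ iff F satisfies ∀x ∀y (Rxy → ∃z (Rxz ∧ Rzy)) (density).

Yes: it is density, defined by the C4 schema □□p → □p.
Suppose □□p→□p is valid. Take Rxy and set V(p)={w : xR²w}. Then □□p at x, so □p at x, so p at y, i.e. ∃z(Rxz∧Rzy).

Yes — defined by □□p → □p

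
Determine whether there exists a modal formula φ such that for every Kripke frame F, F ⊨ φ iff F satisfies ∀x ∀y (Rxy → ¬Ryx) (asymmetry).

No — not modally definable

Any modally definable frame class is closed under surjective bounded morphisms.
The 5-cycle (worlds w0,w1,w2,w3,w4 with w0→w1→w2→w3→w4→w0) is asymmetric. Mapping every world to a single reflexive point • is a surjective bounded morphism, and the reflexive point is not asymmetric (R•• but asymmetry requires ¬R••).
So the class is not modally definable.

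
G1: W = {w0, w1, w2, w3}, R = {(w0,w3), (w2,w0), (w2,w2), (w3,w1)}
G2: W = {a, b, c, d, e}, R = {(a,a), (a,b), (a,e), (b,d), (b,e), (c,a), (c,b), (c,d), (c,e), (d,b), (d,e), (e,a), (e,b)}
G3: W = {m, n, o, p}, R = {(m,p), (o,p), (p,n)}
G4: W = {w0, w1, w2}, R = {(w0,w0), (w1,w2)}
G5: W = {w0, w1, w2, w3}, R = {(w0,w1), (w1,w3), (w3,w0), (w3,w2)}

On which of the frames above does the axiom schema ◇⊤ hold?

G2

This is the axiom for seriality; its first-order frame correspondent is ∀x ∃y Rxy.
G1: fails — world w1 has no successor.
G2: ✓.
G3: fails — world n has no successor.
G4: fails — world w2 has no successor.
G5: fails — world w2 has no successor.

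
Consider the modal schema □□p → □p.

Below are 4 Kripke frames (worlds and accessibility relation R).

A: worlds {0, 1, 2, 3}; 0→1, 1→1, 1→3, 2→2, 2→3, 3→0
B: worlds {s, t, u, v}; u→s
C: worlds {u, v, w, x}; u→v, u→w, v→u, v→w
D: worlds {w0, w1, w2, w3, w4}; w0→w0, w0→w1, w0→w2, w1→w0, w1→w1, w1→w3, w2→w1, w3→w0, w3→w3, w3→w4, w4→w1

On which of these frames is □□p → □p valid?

D

This is the axiom for density; its first-order frame correspondent is ∀x ∀y (Rxy → ∃z (Rxz ∧ Rzy)).
A: fails — R30 but no z with R3z and Rz0.
B: fails — Rus but no z with Ruz and Rzs.
C: fails — Ruv but no z with Ruz and Rzv.
D: condition met.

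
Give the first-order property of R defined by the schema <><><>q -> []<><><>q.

forall x forall y forall z ((x R^3 y & xRz) -> exists w (y = w & z R^3 w))

This is a Sahlqvist (Geach-type) schema ◇^3□^0q → □^1◇^3q.
First-order correspondent: forall x forall y forall z ((x R^3 y & xRz) -> exists w (y = w & z R^3 w)).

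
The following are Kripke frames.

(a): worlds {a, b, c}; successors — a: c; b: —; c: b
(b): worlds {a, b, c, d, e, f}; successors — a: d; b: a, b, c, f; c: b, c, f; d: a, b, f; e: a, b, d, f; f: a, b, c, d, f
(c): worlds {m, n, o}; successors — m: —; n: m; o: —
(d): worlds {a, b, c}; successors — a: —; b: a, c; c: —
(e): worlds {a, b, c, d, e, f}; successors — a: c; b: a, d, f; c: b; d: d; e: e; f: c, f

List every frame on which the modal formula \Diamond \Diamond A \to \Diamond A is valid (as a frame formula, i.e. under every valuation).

(c), (d)

Frame correspondent (Sahlqvist): \forall x \forall y \forall z (Rxy \wedge Ryz \to Rxz) — i.e. transitivity.
(a): fails — Rac and Rcb but not Rab.
(b): fails — Rdf and Rfc but not Rdc.
(c): ✓.
(d): ✓.
(e): fails — Rbf and Rfc but not Rbc.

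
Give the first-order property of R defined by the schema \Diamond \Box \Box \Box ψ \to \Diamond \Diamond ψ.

\forall x \forall y (xRy \to \exists w (y R^3 w \wedge x R^2 w))

This is a Sahlqvist (Geach-type) schema ◇^1□^3ψ → □^0◇^2ψ.
Minimal-valuation argument: fix x; take any y with xR^1y and any z with xR^0z. Set V(ψ) to the set of worlds R-reachable from y in exactly 3 steps. Then □^3ψ holds at y, so the antecedent holds at x; validity forces ◇^2ψ at z, giving a w with zR^2w and yR^3w.
First-order correspondent: \forall x \forall y (xRy \to \exists w (y R^3 w \wedge x R^2 w)).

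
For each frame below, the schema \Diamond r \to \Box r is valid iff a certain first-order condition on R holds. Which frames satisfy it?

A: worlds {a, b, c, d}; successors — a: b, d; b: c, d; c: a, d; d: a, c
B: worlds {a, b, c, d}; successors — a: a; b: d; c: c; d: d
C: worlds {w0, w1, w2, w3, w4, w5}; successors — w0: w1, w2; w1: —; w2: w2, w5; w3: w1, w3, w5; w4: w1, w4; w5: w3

Frame correspondent (Sahlqvist): \forall x \forall y \forall z (Rxy \wedge Rxz \to y = z) — i.e. partial functionality.
A: fails — a sees both b and d.
B: condition met.
C: fails — w0 sees both w1 and w2.
Valid on: B.

B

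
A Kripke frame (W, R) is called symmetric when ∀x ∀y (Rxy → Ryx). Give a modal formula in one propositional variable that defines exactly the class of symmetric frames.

This is symmetry; the standard corresponding axiom is B: ψ → □◇ψ.

ψ → □◇ψ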